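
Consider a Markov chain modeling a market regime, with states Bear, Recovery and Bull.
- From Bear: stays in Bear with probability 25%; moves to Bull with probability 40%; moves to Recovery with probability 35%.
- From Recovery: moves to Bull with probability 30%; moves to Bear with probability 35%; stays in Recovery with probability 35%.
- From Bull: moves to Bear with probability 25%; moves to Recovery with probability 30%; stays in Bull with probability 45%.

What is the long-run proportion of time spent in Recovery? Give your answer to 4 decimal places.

0.3307

Let the stationary distribution be π with π = πP and π_1 + π_2 + π_3 = 1.
π_1 = 0.25·π_1 + 0.35·π_2 + 0.25·π_3
π_2 = 0.35·π_1 + 0.35·π_2 + 0.3·π_3
Solving with the normalization constraint gives π = (0.2831, 0.3307, 0.3862).
So the stationary probability of Recovery is 0.3307.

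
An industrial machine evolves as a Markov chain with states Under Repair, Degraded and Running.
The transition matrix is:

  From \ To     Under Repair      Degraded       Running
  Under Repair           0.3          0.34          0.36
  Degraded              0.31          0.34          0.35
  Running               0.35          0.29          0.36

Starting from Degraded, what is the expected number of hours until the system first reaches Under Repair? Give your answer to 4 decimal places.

3.0851

Let t(s) be the expected number of hours to first reach Under Repair from state s, with t(Under Repair) = 0. Conditioning on the first hour:
t(Degraded) = 1 + 0.34·t(Degraded) + 0.35·t(Running)
t(Running) = 1 + 0.29·t(Degraded) + 0.36·t(Running)
Solving: t(Degraded) = 3.0851, t(Running) = 2.9604.
Expected hours from Degraded to Under Repair: 3.0851.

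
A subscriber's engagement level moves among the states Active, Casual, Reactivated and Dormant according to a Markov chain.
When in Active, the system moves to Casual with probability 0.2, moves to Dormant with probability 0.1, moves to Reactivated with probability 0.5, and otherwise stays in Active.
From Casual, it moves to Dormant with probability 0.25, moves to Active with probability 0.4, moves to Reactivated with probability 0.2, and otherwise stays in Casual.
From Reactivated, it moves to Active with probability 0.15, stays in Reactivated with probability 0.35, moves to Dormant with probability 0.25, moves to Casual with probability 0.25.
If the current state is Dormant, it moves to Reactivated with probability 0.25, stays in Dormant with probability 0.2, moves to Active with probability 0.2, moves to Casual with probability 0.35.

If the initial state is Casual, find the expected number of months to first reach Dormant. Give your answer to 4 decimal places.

4.7557

Let t(s) be the expected number of months to first reach Dormant from state s, with t(Dormant) = 0. Conditioning on the first month:
t(Active) = 1 + 0.2·t(Active) + 0.2·t(Casual) + 0.5·t(Reactivated)
t(Casual) = 1 + 0.4·t(Active) + 0.15·t(Casual) + 0.2·t(Reactivated)
t(Reactivated) = 1 + 0.15·t(Active) + 0.25·t(Casual) + 0.35·t(Reactivated)
Solving: t(Active) = 5.3094, t(Casual) = 4.7557, t(Reactivated) = 4.5928.
Expected months from Casual to Dormant: 4.7557.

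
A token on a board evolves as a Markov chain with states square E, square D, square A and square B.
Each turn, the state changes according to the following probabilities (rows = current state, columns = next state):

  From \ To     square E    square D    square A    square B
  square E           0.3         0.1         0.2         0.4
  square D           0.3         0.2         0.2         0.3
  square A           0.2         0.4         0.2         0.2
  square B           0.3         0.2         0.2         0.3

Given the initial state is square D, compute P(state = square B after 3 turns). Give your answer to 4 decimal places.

0.3080

Propagate the distribution vector 3 turns from square D.
After 0 turns: (0.0000, 1.0000, 0.0000, 0.0000)
After 1 turn: (0.3000, 0.2000, 0.2000, 0.3000)
After 2 turns: (0.2800, 0.2100, 0.2000, 0.3100)
After 3 turns: (0.2800, 0.2120, 0.2000, 0.3080)
P(in square B after 3 turns) = 0.3080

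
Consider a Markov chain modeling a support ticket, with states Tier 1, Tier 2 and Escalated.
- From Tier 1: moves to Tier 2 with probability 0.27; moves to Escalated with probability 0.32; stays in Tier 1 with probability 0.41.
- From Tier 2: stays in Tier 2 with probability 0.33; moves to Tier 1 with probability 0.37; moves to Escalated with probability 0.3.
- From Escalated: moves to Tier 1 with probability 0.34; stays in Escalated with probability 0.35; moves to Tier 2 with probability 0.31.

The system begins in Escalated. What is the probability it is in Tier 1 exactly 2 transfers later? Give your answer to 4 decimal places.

0.3731

Sum over the intermediate state after 1 transfer:
P = P(Escalated→Tier 1)·P(Tier 1→Tier 1) + P(Escalated→Tier 2)·P(Tier 2→Tier 1) + P(Escalated→Escalated)·P(Escalated→Tier 1)
  = 0.34×0.41 + 0.31×0.37 + 0.35×0.34
  = 0.1394 + 0.1147 + 0.1190 = 0.3731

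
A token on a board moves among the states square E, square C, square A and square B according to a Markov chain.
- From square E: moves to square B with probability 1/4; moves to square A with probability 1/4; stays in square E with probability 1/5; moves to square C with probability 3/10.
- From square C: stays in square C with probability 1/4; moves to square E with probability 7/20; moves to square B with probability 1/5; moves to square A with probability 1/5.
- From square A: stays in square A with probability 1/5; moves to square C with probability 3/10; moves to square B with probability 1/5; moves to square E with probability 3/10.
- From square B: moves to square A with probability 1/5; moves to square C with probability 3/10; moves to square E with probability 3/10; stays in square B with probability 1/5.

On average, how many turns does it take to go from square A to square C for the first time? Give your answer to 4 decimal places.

Let t(s) be the expected number of turns to first reach square C from state s, with t(square C) = 0. Conditioning on the first turn:
t(square E) = 1 + 0.2·t(square E) + 0.25·t(square A) + 0.25·t(square B)
t(square A) = 1 + 0.3·t(square E) + 0.2·t(square A) + 0.2·t(square B)
t(square B) = 1 + 0.3·t(square E) + 0.2·t(square A) + 0.2·t(square B)
Solving: t(square E) = 3.3333, t(square A) = 3.3333, t(square B) = 3.3333.
Expected turns from square A to square C: 3.3333.

3.3333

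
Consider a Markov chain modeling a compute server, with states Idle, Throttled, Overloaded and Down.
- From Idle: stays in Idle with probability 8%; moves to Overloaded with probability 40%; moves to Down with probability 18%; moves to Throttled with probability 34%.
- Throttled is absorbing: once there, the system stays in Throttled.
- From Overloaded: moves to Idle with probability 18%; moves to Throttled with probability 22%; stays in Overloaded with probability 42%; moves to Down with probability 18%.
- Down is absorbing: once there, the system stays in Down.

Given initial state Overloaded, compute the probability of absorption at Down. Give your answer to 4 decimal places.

0.4289

Let h(s) be the probability of absorption at Down starting from transient state s. Then h(Down) = 1 and h(Throttled) = 0. By first-step analysis:
h(Idle) = 0.08·h(Idle) + 0.34·0 + 0.4·h(Overloaded) + 0.18·1
h(Overloaded) = 0.18·h(Idle) + 0.22·0 + 0.42·h(Overloaded) + 0.18·1
Solving: h(Idle) = 0.3821, h(Overloaded) = 0.4289.
Starting from Overloaded, the probability is 0.4289.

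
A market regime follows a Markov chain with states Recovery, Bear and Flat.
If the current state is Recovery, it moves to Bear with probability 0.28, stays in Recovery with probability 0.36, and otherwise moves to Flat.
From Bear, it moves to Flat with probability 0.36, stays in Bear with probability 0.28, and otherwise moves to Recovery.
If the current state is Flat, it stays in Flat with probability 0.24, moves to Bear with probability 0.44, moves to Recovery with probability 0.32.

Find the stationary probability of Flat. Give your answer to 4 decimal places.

Let the stationary distribution be π with π = πP and π_1 + π_2 + π_3 = 1.
π_1 = 0.36·π_1 + 0.36·π_2 + 0.32·π_3
π_2 = 0.28·π_1 + 0.28·π_2 + 0.44·π_3
Solving with the normalization constraint gives π = (0.3471, 0.3314, 0.3214).
So the stationary probability of Flat is 0.3214.

0.3214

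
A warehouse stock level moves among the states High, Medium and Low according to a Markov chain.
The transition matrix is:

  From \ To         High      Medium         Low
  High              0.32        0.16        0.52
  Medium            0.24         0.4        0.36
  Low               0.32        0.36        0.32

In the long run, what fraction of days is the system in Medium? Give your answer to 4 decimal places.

0.3136

Let the stationary distribution be π with π = πP and π_1 + π_2 + π_3 = 1.
π_1 = 0.32·π_1 + 0.24·π_2 + 0.32·π_3
π_2 = 0.16·π_1 + 0.4·π_2 + 0.36·π_3
Solving with the normalization constraint gives π = (0.2949, 0.3136, 0.3915).
So the stationary probability of Medium is 0.3136.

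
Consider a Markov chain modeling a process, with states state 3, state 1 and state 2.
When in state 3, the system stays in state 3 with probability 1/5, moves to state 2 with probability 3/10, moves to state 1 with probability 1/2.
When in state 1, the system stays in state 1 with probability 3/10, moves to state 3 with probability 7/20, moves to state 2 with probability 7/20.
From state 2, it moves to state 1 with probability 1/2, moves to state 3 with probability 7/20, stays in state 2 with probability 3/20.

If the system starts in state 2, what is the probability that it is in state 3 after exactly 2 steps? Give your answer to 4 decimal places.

0.2975

Sum over the intermediate state after 1 step:
P = P(state 2→state 3)·P(state 3→state 3) + P(state 2→state 1)·P(state 1→state 3) + P(state 2→state 2)·P(state 2→state 3)
  = 0.35×0.2 + 0.5×0.35 + 0.15×0.35
  = 0.0700 + 0.1750 + 0.0525 = 0.2975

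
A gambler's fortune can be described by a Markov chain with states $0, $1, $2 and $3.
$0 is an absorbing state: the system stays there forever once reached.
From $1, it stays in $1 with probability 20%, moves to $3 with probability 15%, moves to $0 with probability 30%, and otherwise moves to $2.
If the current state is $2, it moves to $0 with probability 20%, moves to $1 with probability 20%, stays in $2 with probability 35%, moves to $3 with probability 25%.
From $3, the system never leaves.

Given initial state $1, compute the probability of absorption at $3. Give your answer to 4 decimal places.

Let h(s) be the probability of absorption at $3 starting from transient state s. Then h($3) = 1 and h($0) = 0. By first-step analysis:
h($1) = 0.3·0 + 0.2·h($1) + 0.35·h($2) + 0.15·1
h($2) = 0.2·0 + 0.2·h($1) + 0.35·h($2) + 0.25·1
Solving: h($1) = 0.4111, h($2) = 0.5111.
Starting from $1, the probability is 0.4111.

0.4111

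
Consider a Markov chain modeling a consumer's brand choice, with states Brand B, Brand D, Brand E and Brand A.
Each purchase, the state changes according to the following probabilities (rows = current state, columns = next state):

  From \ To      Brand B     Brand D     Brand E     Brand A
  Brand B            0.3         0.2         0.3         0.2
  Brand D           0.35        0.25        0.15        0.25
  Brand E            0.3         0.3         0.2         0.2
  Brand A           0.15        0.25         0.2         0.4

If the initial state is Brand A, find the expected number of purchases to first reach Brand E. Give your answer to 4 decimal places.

Let t(s) be the expected number of purchases to first reach Brand E from state s, with t(Brand E) = 0. Conditioning on the first purchase:
t(Brand B) = 1 + 0.3·t(Brand B) + 0.2·t(Brand D) + 0.2·t(Brand A)
t(Brand D) = 1 + 0.35·t(Brand B) + 0.25·t(Brand D) + 0.25·t(Brand A)
t(Brand A) = 1 + 0.15·t(Brand B) + 0.25·t(Brand D) + 0.4·t(Brand A)
Solving: t(Brand B) = 4.1678, t(Brand D) = 4.8556, t(Brand A) = 4.7318.
Expected purchases from Brand A to Brand E: 4.7318.

4.7318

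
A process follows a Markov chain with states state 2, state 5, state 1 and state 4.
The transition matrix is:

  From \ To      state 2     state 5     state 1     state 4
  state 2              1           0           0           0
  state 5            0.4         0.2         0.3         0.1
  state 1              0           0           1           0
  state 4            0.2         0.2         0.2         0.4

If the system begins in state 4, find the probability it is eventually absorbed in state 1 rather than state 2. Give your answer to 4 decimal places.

Let h(s) be the probability of absorption at state 1 starting from transient state s. Then h(state 1) = 1 and h(state 2) = 0. By first-step analysis:
h(state 5) = 0.4·0 + 0.2·h(state 5) + 0.3·1 + 0.1·h(state 4)
h(state 4) = 0.2·0 + 0.2·h(state 5) + 0.2·1 + 0.4·h(state 4)
Solving: h(state 5) = 0.4348, h(state 4) = 0.4783.
Starting from state 4, the probability is 0.4783.

0.4783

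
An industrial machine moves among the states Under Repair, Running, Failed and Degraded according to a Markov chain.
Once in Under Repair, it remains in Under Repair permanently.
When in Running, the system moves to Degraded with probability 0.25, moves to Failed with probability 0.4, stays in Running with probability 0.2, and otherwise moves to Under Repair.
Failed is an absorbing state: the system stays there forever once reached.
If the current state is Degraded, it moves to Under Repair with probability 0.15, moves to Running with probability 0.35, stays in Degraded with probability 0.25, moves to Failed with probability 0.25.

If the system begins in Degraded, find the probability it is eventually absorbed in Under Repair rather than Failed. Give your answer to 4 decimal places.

Let h(s) be the probability of absorption at Under Repair starting from transient state s. Then h(Under Repair) = 1 and h(Failed) = 0. By first-step analysis:
h(Running) = 0.15·1 + 0.2·h(Running) + 0.4·0 + 0.25·h(Degraded)
h(Degraded) = 0.15·1 + 0.35·h(Running) + 0.25·0 + 0.25·h(Degraded)
Solving: h(Running) = 0.2927, h(Degraded) = 0.3366.
Starting from Degraded, the probability is 0.3366.

0.3366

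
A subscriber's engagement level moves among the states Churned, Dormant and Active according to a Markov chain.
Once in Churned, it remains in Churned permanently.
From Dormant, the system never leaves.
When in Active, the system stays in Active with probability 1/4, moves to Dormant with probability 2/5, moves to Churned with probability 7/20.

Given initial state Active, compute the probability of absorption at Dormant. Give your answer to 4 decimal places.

Let h(s) be the probability of absorption at Dormant starting from transient state s. Then h(Dormant) = 1 and h(Churned) = 0. By first-step analysis:
h(Active) = 0.35·0 + 0.4·1 + 0.25·h(Active)
Solving: h(Active) = 0.5333.
Starting from Active, the probability is 0.5333.

0.5333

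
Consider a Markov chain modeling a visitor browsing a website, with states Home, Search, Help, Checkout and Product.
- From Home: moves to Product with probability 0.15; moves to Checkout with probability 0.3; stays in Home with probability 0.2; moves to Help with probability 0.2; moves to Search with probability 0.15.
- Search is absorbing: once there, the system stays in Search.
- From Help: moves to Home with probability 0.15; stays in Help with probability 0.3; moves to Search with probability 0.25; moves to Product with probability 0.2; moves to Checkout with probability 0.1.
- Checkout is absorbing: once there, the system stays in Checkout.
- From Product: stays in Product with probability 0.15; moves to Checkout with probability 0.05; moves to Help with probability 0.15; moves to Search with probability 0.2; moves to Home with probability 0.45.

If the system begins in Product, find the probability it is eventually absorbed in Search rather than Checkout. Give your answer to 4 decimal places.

0.5844

Let h(s) be the probability of absorption at Search starting from transient state s. Then h(Search) = 1 and h(Checkout) = 0. By first-step analysis:
h(Home) = 0.2·h(Home) + 0.15·1 + 0.2·h(Help) + 0.3·0 + 0.15·h(Product)
h(Help) = 0.15·h(Home) + 0.25·1 + 0.3·h(Help) + 0.1·0 + 0.2·h(Product)
h(Product) = 0.45·h(Home) + 0.2·1 + 0.15·h(Help) + 0.05·0 + 0.15·h(Product)
Solving: h(Home) = 0.4523, h(Help) = 0.6210, h(Product) = 0.5844.
Starting from Product, the probability is 0.5844.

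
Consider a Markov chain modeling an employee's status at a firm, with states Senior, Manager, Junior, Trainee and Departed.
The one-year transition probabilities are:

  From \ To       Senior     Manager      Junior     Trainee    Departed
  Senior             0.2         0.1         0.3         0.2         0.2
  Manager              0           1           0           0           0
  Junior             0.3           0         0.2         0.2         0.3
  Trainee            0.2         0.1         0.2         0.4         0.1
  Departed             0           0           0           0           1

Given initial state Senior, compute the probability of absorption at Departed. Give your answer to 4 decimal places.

0.7273

Let h(s) be the probability of absorption at Departed starting from transient state s. Then h(Departed) = 1 and h(Manager) = 0. By first-step analysis:
h(Senior) = 0.2·h(Senior) + 0.1·0 + 0.3·h(Junior) + 0.2·h(Trainee) + 0.2·1
h(Junior) = 0.3·h(Senior) + 0.2·h(Junior) + 0.2·h(Trainee) + 0.3·1
h(Trainee) = 0.2·h(Senior) + 0.1·0 + 0.2·h(Junior) + 0.4·h(Trainee) + 0.1·1
Solving: h(Senior) = 0.7273, h(Junior) = 0.8182, h(Trainee) = 0.6818.
Starting from Senior, the probability is 0.7273.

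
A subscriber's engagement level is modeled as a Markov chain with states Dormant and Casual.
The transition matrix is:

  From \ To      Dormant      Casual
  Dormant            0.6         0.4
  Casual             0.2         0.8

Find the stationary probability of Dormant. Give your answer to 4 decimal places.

Let the stationary distribution be π with π = πP and π_1 + π_2 = 1.
π_1 = 0.6·π_1 + 0.2·π_2
Solving with the normalization constraint gives π = (0.3333, 0.6667).
So the stationary probability of Dormant is 0.3333.

0.3333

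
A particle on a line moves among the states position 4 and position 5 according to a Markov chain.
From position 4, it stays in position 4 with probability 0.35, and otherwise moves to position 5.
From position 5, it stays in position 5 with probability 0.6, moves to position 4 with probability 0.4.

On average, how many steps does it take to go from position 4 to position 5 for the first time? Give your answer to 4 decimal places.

1.5385

Let t(s) be the expected number of steps to first reach position 5 from state s, with t(position 5) = 0. Conditioning on the first step:
t(position 4) = 1 + 0.35·t(position 4)
Solving: t(position 4) = 1.5385.
Expected steps from position 4 to position 5: 1.5385.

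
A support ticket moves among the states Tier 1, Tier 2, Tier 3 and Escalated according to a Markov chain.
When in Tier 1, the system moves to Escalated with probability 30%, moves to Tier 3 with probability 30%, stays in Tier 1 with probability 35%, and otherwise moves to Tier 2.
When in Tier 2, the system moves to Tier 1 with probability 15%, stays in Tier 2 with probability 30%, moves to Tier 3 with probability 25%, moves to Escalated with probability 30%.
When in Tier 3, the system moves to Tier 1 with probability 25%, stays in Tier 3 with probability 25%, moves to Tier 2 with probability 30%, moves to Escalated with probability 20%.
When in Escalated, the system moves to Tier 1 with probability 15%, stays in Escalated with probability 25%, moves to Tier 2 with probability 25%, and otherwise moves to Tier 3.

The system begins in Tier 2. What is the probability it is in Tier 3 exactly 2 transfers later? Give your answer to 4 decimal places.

Propagate the distribution vector 2 transfers from Tier 2.
After 0 transfers: (0.0000, 1.0000, 0.0000, 0.0000)
After 1 transfer: (0.1500, 0.3000, 0.2500, 0.3000)
After 2 transfers: (0.2050, 0.2475, 0.2875, 0.2600)
P(in Tier 3 after 2 transfers) = 0.2875

0.2875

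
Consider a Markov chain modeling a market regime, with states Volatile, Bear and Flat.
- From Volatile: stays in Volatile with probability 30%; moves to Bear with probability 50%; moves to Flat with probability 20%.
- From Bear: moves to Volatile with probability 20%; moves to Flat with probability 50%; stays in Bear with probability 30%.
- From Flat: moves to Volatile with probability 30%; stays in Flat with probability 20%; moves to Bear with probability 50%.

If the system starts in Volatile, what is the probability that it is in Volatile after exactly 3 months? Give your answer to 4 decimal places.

0.2600

Propagate the distribution vector 3 months from Volatile.
After 0 months: (1.0000, 0.0000, 0.0000)
After 1 month: (0.3000, 0.5000, 0.2000)
After 2 months: (0.2500, 0.4000, 0.3500)
After 3 months: (0.2600, 0.4200, 0.3200)
P(in Volatile after 3 months) = 0.2600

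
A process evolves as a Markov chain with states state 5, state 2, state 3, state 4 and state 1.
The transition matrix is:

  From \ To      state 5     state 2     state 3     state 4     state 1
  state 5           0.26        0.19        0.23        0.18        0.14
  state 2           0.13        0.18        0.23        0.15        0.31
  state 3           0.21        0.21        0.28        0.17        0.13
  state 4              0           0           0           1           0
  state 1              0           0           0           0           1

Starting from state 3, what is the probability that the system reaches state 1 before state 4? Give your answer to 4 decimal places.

Let h(s) be the probability of absorption at state 1 starting from transient state s. Then h(state 1) = 1 and h(state 4) = 0. By first-step analysis:
h(state 5) = 0.26·h(state 5) + 0.19·h(state 2) + 0.23·h(state 3) + 0.18·0 + 0.14·1
h(state 2) = 0.13·h(state 5) + 0.18·h(state 2) + 0.23·h(state 3) + 0.15·0 + 0.31·1
h(state 3) = 0.21·h(state 5) + 0.21·h(state 2) + 0.28·h(state 3) + 0.17·0 + 0.13·1
Solving: h(state 5) = 0.4979, h(state 2) = 0.5972, h(state 3) = 0.5000.
Starting from state 3, the probability is 0.5000.

0.5000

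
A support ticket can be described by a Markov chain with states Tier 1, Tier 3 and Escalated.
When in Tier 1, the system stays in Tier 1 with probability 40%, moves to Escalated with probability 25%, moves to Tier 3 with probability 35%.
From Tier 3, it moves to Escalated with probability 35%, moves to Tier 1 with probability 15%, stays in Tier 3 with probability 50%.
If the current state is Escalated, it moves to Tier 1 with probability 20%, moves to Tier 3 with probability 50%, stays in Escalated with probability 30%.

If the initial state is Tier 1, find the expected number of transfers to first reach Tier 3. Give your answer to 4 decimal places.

2.5676

Let t(s) be the expected number of transfers to first reach Tier 3 from state s, with t(Tier 3) = 0. Conditioning on the first transfer:
t(Tier 1) = 1 + 0.4·t(Tier 1) + 0.25·t(Escalated)
t(Escalated) = 1 + 0.2·t(Tier 1) + 0.3·t(Escalated)
Solving: t(Tier 1) = 2.5676, t(Escalated) = 2.1622.
Expected transfers from Tier 1 to Tier 3: 2.5676.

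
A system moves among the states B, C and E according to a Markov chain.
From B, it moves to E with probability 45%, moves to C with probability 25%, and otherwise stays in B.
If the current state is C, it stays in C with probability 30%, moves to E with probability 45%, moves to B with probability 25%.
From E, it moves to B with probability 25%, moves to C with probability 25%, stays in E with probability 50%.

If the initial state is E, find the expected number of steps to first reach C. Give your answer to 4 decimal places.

4.0000

Let t(s) be the expected number of steps to first reach C from state s, with t(C) = 0. Conditioning on the first step:
t(B) = 1 + 0.3·t(B) + 0.45·t(E)
t(E) = 1 + 0.25·t(B) + 0.5·t(E)
Solving: t(B) = 4.0000, t(E) = 4.0000.
Expected steps from E to C: 4.0000.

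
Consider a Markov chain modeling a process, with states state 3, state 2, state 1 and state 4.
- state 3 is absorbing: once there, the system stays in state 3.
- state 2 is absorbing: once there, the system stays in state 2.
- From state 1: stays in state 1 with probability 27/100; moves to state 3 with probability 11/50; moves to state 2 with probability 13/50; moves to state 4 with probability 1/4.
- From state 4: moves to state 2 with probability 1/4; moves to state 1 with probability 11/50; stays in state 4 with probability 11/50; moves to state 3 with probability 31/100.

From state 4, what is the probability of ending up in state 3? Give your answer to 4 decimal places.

0.5340

Let h(s) be the probability of absorption at state 3 starting from transient state s. Then h(state 3) = 1 and h(state 2) = 0. By first-step analysis:
h(state 1) = 0.22·1 + 0.26·0 + 0.27·h(state 1) + 0.25·h(state 4)
h(state 4) = 0.31·1 + 0.25·0 + 0.22·h(state 1) + 0.22·h(state 4)
Solving: h(state 1) = 0.4843, h(state 4) = 0.5340.
Starting from state 4, the probability is 0.5340.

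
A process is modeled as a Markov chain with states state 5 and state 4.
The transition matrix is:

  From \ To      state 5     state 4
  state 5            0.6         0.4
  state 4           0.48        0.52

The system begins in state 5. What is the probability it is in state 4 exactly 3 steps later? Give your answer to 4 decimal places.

0.4538

Propagate the distribution vector 3 steps from state 5.
After 0 steps: (1.0000, 0.0000)
After 1 step: (0.6000, 0.4000)
After 2 steps: (0.5520, 0.4480)
After 3 steps: (0.5462, 0.4538)
P(in state 4 after 3 steps) = 0.4538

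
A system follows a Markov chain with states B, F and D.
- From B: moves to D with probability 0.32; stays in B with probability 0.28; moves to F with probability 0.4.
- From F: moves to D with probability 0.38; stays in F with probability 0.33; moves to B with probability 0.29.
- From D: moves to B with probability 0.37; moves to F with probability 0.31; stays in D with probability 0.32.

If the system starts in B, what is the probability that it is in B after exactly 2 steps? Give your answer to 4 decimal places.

0.3128

Sum over the intermediate state after 1 step:
P = P(B→B)·P(B→B) + P(B→F)·P(F→B) + P(B→D)·P(D→B)
  = 0.28×0.28 + 0.4×0.29 + 0.32×0.37
  = 0.0784 + 0.1160 + 0.1184 = 0.3128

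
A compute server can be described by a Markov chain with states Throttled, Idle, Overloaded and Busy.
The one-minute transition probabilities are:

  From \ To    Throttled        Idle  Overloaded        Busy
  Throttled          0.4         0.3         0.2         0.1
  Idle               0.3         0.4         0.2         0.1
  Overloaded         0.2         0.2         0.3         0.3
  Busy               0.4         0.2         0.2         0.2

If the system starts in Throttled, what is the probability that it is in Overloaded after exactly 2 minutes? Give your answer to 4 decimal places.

0.2200

Propagate the distribution vector 2 minutes from Throttled.
After 0 minutes: (1.0000, 0.0000, 0.0000, 0.0000)
After 1 minute: (0.4000, 0.3000, 0.2000, 0.1000)
After 2 minutes: (0.3300, 0.3000, 0.2200, 0.1500)
P(in Overloaded after 2 minutes) = 0.2200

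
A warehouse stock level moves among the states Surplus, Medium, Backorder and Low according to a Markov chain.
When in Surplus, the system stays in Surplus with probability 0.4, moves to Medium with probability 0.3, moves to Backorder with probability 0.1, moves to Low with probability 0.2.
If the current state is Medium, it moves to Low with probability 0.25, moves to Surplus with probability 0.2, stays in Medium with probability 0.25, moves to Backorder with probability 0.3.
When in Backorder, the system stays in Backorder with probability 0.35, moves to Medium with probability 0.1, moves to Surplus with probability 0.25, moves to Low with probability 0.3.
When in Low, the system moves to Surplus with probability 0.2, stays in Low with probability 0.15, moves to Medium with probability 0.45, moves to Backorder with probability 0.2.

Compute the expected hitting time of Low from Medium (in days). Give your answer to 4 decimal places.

4.0052

Let t(s) be the expected number of days to first reach Low from state s, with t(Low) = 0. Conditioning on the first day:
t(Surplus) = 1 + 0.4·t(Surplus) + 0.3·t(Medium) + 0.1·t(Backorder)
t(Medium) = 1 + 0.2·t(Surplus) + 0.25·t(Medium) + 0.3·t(Backorder)
t(Backorder) = 1 + 0.25·t(Surplus) + 0.1·t(Medium) + 0.35·t(Backorder)
Solving: t(Surplus) = 4.3043, t(Medium) = 4.0052, t(Backorder) = 3.8101.
Expected days from Medium to Low: 4.0052.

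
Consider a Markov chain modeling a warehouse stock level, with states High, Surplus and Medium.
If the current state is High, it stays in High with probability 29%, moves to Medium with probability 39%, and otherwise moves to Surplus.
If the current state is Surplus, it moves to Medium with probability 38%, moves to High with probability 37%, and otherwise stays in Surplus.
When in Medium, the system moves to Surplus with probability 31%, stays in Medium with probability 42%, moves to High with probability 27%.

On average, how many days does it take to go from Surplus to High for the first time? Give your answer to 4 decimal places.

Let t(s) be the expected number of days to first reach High from state s, with t(High) = 0. Conditioning on the first day:
t(Surplus) = 1 + 0.25·t(Surplus) + 0.38·t(Medium)
t(Medium) = 1 + 0.31·t(Surplus) + 0.42·t(Medium)
Solving: t(Surplus) = 3.0265, t(Medium) = 3.3417.
Expected days from Surplus to High: 3.0265.

3.0265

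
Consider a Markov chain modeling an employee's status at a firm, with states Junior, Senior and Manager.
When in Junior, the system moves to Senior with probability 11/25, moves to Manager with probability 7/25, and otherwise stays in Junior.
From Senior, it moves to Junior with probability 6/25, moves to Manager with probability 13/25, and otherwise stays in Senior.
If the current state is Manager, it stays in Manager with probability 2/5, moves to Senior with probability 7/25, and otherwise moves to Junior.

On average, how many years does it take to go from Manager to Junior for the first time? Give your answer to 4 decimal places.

3.3505

Let t(s) be the expected number of years to first reach Junior from state s, with t(Junior) = 0. Conditioning on the first year:
t(Senior) = 1 + 0.24·t(Senior) + 0.52·t(Manager)
t(Manager) = 1 + 0.28·t(Senior) + 0.4·t(Manager)
Solving: t(Senior) = 3.6082, t(Manager) = 3.3505.
Expected years from Manager to Junior: 3.3505.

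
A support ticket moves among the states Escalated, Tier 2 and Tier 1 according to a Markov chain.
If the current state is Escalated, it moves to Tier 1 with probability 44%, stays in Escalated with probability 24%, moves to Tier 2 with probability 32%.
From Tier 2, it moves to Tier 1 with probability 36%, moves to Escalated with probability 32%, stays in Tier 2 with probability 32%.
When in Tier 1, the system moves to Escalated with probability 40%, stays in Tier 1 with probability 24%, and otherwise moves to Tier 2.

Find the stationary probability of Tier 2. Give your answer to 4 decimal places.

0.3338

Let the stationary distribution be π with π = πP and π_1 + π_2 + π_3 = 1.
π_1 = 0.24·π_1 + 0.32·π_2 + 0.4·π_3
π_2 = 0.32·π_1 + 0.32·π_2 + 0.36·π_3
Solving with the normalization constraint gives π = (0.3218, 0.3338, 0.3444).
So the stationary probability of Tier 2 is 0.3338.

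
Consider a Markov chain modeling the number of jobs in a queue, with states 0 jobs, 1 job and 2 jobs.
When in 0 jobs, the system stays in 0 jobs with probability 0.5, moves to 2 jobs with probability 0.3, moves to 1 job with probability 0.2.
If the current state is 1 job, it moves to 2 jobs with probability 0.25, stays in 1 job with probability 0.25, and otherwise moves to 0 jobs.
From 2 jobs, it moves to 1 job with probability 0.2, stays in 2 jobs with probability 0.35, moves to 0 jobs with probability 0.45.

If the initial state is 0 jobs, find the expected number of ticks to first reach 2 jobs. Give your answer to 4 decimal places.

3.4545

Let t(s) be the expected number of ticks to first reach 2 jobs from state s, with t(2 jobs) = 0. Conditioning on the first tick:
t(0 jobs) = 1 + 0.5·t(0 jobs) + 0.2·t(1 job)
t(1 job) = 1 + 0.5·t(0 jobs) + 0.25·t(1 job)
Solving: t(0 jobs) = 3.4545, t(1 job) = 3.6364.
Expected ticks from 0 jobs to 2 jobs: 3.4545.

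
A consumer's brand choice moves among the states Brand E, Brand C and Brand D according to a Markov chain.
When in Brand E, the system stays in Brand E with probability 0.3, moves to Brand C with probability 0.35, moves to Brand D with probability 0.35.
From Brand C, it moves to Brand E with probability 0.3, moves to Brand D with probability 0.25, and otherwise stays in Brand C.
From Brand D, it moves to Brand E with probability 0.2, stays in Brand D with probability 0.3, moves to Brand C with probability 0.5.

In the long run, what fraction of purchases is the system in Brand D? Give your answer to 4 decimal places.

0.2917

Let the stationary distribution be π with π = πP and π_1 + π_2 + π_3 = 1.
π_1 = 0.3·π_1 + 0.3·π_2 + 0.2·π_3
π_2 = 0.35·π_1 + 0.45·π_2 + 0.5·π_3
Solving with the normalization constraint gives π = (0.2708, 0.4375, 0.2917).
So the stationary probability of Brand D is 0.2917.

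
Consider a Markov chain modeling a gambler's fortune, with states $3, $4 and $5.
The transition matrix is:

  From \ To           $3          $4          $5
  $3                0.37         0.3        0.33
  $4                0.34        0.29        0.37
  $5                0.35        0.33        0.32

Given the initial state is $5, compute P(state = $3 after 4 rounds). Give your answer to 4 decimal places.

0.3540

Propagate the distribution vector 4 rounds from $5.
After 0 rounds: (0.0000, 0.0000, 1.0000)
After 1 round: (0.3500, 0.3300, 0.3200)
After 2 rounds: (0.3537, 0.3063, 0.3400)
After 3 rounds: (0.3540, 0.3071, 0.3389)
After 4 rounds: (0.3540, 0.3071, 0.3389)
P(in $3 after 4 rounds) = 0.3540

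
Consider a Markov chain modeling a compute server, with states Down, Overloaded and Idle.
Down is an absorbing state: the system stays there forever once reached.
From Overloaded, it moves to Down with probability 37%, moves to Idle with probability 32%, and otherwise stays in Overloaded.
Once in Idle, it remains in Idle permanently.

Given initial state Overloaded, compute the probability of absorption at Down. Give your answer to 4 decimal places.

Let h(s) be the probability of absorption at Down starting from transient state s. Then h(Down) = 1 and h(Idle) = 0. By first-step analysis:
h(Overloaded) = 0.37·1 + 0.31·h(Overloaded) + 0.32·0
Solving: h(Overloaded) = 0.5362.
Starting from Overloaded, the probability is 0.5362.

0.5362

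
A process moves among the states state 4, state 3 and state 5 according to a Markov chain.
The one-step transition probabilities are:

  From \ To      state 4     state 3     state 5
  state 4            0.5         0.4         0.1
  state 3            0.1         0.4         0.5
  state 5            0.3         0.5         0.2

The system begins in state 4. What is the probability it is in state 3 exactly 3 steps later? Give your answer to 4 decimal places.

Propagate the distribution vector 3 steps from state 4.
After 0 steps: (1.0000, 0.0000, 0.0000)
After 1 step: (0.5000, 0.4000, 0.1000)
After 2 steps: (0.3200, 0.4100, 0.2700)
After 3 steps: (0.2820, 0.4270, 0.2910)
P(in state 3 after 3 steps) = 0.4270

0.4270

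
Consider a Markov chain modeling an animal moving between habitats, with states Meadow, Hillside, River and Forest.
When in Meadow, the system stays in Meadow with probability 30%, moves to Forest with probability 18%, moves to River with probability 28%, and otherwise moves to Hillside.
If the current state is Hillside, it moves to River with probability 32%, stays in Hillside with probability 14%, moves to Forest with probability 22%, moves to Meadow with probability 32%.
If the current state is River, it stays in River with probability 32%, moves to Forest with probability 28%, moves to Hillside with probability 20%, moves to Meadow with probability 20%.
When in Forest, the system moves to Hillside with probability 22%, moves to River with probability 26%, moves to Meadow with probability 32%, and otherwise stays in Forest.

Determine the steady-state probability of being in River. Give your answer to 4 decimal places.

Let the stationary distribution be π with π = πP and π_1 + π_2 + π_3 + π_4 = 1.
π_1 = 0.3·π_1 + 0.32·π_2 + 0.2·π_3 + 0.32·π_4
π_2 = 0.24·π_1 + 0.14·π_2 + 0.2·π_3 + 0.22·π_4
π_3 = 0.28·π_1 + 0.32·π_2 + 0.32·π_3 + 0.26·π_4
Solving with the normalization constraint gives π = (0.2790, 0.2034, 0.2955, 0.2221).
So the stationary probability of River is 0.2955.

0.2955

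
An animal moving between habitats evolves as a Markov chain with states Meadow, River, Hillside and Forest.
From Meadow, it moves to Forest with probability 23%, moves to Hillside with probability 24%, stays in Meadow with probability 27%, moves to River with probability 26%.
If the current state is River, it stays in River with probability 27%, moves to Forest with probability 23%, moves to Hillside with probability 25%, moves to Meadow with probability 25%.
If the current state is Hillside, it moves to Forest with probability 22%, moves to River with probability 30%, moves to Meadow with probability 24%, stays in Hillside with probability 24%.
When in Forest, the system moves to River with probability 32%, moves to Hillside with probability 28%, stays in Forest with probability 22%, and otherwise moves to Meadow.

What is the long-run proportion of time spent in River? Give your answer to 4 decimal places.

0.2865

Let the stationary distribution be π with π = πP and π_1 + π_2 + π_3 + π_4 = 1.
π_1 = 0.27·π_1 + 0.25·π_2 + 0.24·π_3 + 0.18·π_4
π_2 = 0.26·π_1 + 0.27·π_2 + 0.3·π_3 + 0.32·π_4
π_3 = 0.24·π_1 + 0.25·π_2 + 0.24·π_3 + 0.28·π_4
Solving with the normalization constraint gives π = (0.2364, 0.2865, 0.2519, 0.2252).
So the stationary probability of River is 0.2865.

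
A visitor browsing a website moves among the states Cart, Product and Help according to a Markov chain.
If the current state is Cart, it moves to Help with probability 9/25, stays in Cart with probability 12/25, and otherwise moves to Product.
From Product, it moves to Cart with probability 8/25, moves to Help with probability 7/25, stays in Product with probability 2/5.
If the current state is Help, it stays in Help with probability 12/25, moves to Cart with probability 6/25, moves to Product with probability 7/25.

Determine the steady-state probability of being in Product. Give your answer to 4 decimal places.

Let the stationary distribution be π with π = πP and π_1 + π_2 + π_3 = 1.
π_1 = 0.48·π_1 + 0.32·π_2 + 0.24·π_3
π_2 = 0.16·π_1 + 0.4·π_2 + 0.28·π_3
Solving with the normalization constraint gives π = (0.3443, 0.2712, 0.3844).
So the stationary probability of Product is 0.2712.

0.2712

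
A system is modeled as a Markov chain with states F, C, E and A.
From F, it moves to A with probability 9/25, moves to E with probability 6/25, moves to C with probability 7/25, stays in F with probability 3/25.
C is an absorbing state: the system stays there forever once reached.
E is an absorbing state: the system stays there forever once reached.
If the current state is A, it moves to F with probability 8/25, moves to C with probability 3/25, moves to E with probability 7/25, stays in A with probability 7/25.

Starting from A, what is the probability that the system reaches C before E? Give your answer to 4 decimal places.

Let h(s) be the probability of absorption at C starting from transient state s. Then h(C) = 1 and h(E) = 0. By first-step analysis:
h(F) = 0.12·h(F) + 0.28·1 + 0.24·0 + 0.36·h(A)
h(A) = 0.32·h(F) + 0.12·1 + 0.28·0 + 0.28·h(A)
Solving: h(F) = 0.4722, h(A) = 0.3765.
Starting from A, the probability is 0.3765.

0.3765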